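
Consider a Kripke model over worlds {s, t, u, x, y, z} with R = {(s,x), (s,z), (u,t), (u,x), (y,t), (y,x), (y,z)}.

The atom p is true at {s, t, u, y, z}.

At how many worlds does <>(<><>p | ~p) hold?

3

s: successors {x, z}; <><>p | ~p there: x:T, z:F. ✓
t: no successors, so <>(<><>p | ~p) fails. ✗
u: successors {t, x}; <><>p | ~p there: t:F, x:T. ✓
x: no successors, so <>(<><>p | ~p) fails. ✗
y: successors {t, x, z}; <><>p | ~p there: t:F, x:T, z:F. ✓
z: no successors, so <>(<><>p | ~p) fails. ✗
Satisfying worlds: {s, u, y}.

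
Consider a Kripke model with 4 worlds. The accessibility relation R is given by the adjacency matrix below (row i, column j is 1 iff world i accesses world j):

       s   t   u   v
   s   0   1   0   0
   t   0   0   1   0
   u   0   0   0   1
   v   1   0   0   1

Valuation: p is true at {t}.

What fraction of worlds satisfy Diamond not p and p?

s: Diamond not p is F, p is F. ✗
t: Diamond not p is T, p is T. ✓
u: Diamond not p is T, p is F. ✗
v: Diamond not p is T, p is F. ✗
That's 1 of 4 worlds, so 1/4.

1/4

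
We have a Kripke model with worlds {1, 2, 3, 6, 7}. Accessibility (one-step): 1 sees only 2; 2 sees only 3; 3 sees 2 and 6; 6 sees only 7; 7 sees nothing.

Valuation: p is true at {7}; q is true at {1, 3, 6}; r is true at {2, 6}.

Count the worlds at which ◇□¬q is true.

1: successors {2}; □¬q there: 2:F. ✗
2: successors {3}; □¬q there: 3:F. ✗
3: successors {2, 6}; □¬q there: 2:F, 6:T. ✓
6: successors {7}; □¬q there: 7:T. ✓
7: no successors, so ◇□¬q fails. ✗
Satisfying worlds: {3, 6}.

2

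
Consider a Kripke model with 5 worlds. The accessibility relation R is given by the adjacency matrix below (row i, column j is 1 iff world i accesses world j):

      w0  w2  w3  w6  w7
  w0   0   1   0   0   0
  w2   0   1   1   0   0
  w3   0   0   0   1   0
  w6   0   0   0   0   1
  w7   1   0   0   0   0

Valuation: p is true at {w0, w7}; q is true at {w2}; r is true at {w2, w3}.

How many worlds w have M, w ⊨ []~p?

w0: successors {w2}; ~p there: w2:T. ✓
w2: successors {w2, w3}; ~p there: w2:T, w3:T. ✓
w3: successors {w6}; ~p there: w6:T. ✓
w6: successors {w7}; ~p there: w7:F. ✗
w7: successors {w0}; ~p there: w0:F. ✗
Satisfying worlds: {w0, w2, w3}.

3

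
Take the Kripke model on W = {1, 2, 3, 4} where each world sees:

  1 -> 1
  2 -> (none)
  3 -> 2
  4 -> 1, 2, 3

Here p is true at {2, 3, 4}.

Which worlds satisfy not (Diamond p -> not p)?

{3, 4}

1: Diamond p -> not p is T. ✗
2: Diamond p -> not p is T. ✗
3: Diamond p -> not p is F. ✓
4: Diamond p -> not p is F. ✓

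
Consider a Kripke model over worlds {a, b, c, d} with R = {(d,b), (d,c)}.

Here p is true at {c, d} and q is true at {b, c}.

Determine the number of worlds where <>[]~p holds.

1

a: no successors, so <>[]~p fails. ✗
b: no successors, so <>[]~p fails. ✗
c: no successors, so <>[]~p fails. ✗
d: successors {b, c}; []~p there: b:T, c:T. ✓
Satisfying worlds: {d}.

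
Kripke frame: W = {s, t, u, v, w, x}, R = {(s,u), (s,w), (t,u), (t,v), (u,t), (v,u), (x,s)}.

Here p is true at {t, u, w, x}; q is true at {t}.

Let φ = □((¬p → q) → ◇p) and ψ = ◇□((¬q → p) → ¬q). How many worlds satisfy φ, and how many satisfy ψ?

For □((¬p → q) → ◇p):
s: successors {u, w}; (¬p → q) → ◇p there: u:T, w:F. ✗
t: successors {u, v}; (¬p → q) → ◇p there: u:T, v:T. ✓
u: successors {t}; (¬p → q) → ◇p there: t:T. ✓
v: successors {u}; (¬p → q) → ◇p there: u:T. ✓
w: no successors, so □((¬p → q) → ◇p) holds vacuously. ✓
x: successors {s}; (¬p → q) → ◇p there: s:T. ✓
— 5 worlds.
For ◇□((¬q → p) → ¬q):
s: successors {u, w}; □((¬q → p) → ¬q) there: u:F, w:T. ✓
t: successors {u, v}; □((¬q → p) → ¬q) there: u:F, v:T. ✓
u: successors {t}; □((¬q → p) → ¬q) there: t:T. ✓
v: successors {u}; □((¬q → p) → ¬q) there: u:F. ✗
w: no successors, so ◇□((¬q → p) → ¬q) fails. ✗
x: successors {s}; □((¬q → p) → ¬q) there: s:T. ✓
— 4 worlds.

5 and 4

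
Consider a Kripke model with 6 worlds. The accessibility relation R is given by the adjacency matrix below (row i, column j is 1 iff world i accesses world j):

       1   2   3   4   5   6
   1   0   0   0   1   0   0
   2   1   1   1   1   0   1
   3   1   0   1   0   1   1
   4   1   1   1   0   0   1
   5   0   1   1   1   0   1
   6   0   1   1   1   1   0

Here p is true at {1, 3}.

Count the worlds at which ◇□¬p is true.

3

1: successors {4}; □¬p there: 4:F. ✗
2: successors {1, 2, 3, 4, 6}; □¬p there: 1:T, 2:F, 3:F, 4:F, 6:F. ✓
3: successors {1, 3, 5, 6}; □¬p there: 1:T, 3:F, 5:F, 6:F. ✓
4: successors {1, 2, 3, 6}; □¬p there: 1:T, 2:F, 3:F, 6:F. ✓
5: successors {2, 3, 4, 6}; □¬p there: 2:F, 3:F, 4:F, 6:F. ✗
6: successors {2, 3, 4, 5}; □¬p there: 2:F, 3:F, 4:F, 5:F. ✗
Satisfying worlds: {2, 3, 4}.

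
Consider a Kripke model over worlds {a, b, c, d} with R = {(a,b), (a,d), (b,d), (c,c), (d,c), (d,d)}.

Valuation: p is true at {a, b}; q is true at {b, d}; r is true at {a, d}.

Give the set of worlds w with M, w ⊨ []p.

∅

a: successors {b, d}; p there: b:T, d:F. ✗
b: successors {d}; p there: d:F. ✗
c: successors {c}; p there: c:F. ✗
d: successors {c, d}; p there: c:F, d:F. ✗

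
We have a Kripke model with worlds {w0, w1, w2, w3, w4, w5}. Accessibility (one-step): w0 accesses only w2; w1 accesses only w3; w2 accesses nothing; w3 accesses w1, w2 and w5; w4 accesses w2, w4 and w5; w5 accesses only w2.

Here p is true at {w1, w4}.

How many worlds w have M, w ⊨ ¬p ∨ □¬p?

w0: ¬p is T, □¬p is T. ✓
w1: ¬p is F, □¬p is T. ✓
w2: ¬p is T, □¬p is T. ✓
w3: ¬p is T, □¬p is F. ✓
w4: ¬p is F, □¬p is F. ✗
w5: ¬p is T, □¬p is T. ✓
Satisfying worlds: {w0, w1, w2, w3, w5}.

5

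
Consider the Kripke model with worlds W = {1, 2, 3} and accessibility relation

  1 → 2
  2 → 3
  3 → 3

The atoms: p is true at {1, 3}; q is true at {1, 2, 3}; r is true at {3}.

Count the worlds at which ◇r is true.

1: successors {2}; r there: 2:F. ✗
2: successors {3}; r there: 3:T. ✓
3: successors {3}; r there: 3:T. ✓
Satisfying worlds: {2, 3}.

2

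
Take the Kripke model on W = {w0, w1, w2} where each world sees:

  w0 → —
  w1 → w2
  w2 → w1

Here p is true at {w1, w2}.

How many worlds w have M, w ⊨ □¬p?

1

w0: no successors, so □¬p holds vacuously. ✓
w1: successors {w2}; ¬p there: w2:F. ✗
w2: successors {w1}; ¬p there: w1:F. ✗
Satisfying worlds: {w0}.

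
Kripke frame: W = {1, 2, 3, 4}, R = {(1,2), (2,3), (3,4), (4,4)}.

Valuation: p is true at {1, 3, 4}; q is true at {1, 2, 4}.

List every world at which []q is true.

{1, 3, 4}

1: successors {2}; q there: 2:T. ✓
2: successors {3}; q there: 3:F. ✗
3: successors {4}; q there: 4:T. ✓
4: successors {4}; q there: 4:T. ✓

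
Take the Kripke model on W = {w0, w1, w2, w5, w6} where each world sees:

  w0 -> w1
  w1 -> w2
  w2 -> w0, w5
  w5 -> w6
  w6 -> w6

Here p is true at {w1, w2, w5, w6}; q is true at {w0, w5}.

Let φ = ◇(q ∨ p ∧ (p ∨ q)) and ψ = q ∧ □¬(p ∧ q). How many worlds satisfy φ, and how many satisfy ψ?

5 and 2

For ◇(q ∨ p ∧ (p ∨ q)):
w0: successors {w1}; q ∨ p ∧ (p ∨ q) there: w1:T. ✓
w1: successors {w2}; q ∨ p ∧ (p ∨ q) there: w2:T. ✓
w2: successors {w0, w5}; q ∨ p ∧ (p ∨ q) there: w0:T, w5:T. ✓
w5: successors {w6}; q ∨ p ∧ (p ∨ q) there: w6:T. ✓
w6: successors {w6}; q ∨ p ∧ (p ∨ q) there: w6:T. ✓
— 5 worlds.
For q ∧ □¬(p ∧ q):
w0: q is T, □¬(p ∧ q) is T. ✓
w1: q is F, □¬(p ∧ q) is T. ✗
w2: q is F, □¬(p ∧ q) is F. ✗
w5: q is T, □¬(p ∧ q) is T. ✓
w6: q is F, □¬(p ∧ q) is T. ✗
— 2 worlds.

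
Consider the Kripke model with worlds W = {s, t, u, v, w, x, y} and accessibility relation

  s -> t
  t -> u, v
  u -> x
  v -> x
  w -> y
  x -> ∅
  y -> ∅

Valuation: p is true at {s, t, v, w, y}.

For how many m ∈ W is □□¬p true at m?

6

s: successors {t}; □¬p there: t:F. ✗
t: successors {u, v}; □¬p there: u:T, v:T. ✓
u: successors {x}; □¬p there: x:T. ✓
v: successors {x}; □¬p there: x:T. ✓
w: successors {y}; □¬p there: y:T. ✓
x: no successors, so □□¬p holds vacuously. ✓
y: no successors, so □□¬p holds vacuously. ✓
Satisfying worlds: {t, u, v, w, x, y}.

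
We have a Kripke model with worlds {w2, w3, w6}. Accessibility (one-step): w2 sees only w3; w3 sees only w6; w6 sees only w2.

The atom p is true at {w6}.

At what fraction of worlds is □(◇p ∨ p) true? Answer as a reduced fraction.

2/3

w2: successors {w3}; ◇p ∨ p there: w3:T. ✓
w3: successors {w6}; ◇p ∨ p there: w6:T. ✓
w6: successors {w2}; ◇p ∨ p there: w2:F. ✗
That's 2 of 3 worlds, so 2/3.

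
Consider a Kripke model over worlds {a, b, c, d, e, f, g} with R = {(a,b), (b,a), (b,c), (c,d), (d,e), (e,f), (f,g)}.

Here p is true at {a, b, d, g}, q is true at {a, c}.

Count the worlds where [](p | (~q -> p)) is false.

a: successors {b}; p | (~q -> p) there: b:T. ✓
b: successors {a, c}; p | (~q -> p) there: a:T, c:T. ✓
c: successors {d}; p | (~q -> p) there: d:T. ✓
d: successors {e}; p | (~q -> p) there: e:F. ✗
e: successors {f}; p | (~q -> p) there: f:F. ✗
f: successors {g}; p | (~q -> p) there: g:T. ✓
g: no successors, so [](p | (~q -> p)) holds vacuously. ✓
Satisfying worlds: {a, b, c, f, g}.
So [](p | (~q -> p)) fails at the other 2 worlds.

2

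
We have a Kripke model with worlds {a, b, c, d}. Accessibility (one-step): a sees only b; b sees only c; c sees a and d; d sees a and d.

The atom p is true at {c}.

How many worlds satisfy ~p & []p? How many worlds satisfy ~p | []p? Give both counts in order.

For ~p & []p:
a: ~p is T, []p is F. ✗
b: ~p is T, []p is T. ✓
c: ~p is F, []p is F. ✗
d: ~p is T, []p is F. ✗
— 1 world.
For ~p | []p:
a: ~p is T, []p is F. ✓
b: ~p is T, []p is T. ✓
c: ~p is F, []p is F. ✗
d: ~p is T, []p is F. ✓
— 3 worlds.

1 and 3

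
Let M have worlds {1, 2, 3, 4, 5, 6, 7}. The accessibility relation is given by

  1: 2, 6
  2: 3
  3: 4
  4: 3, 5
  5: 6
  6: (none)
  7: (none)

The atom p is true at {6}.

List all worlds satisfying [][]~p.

1: successors {2, 6}; []~p there: 2:T, 6:T. ✓
2: successors {3}; []~p there: 3:T. ✓
3: successors {4}; []~p there: 4:T. ✓
4: successors {3, 5}; []~p there: 3:T, 5:F. ✗
5: successors {6}; []~p there: 6:T. ✓
6: no successors, so [][]~p holds vacuously. ✓
7: no successors, so [][]~p holds vacuously. ✓

{1, 2, 3, 5, 6, 7}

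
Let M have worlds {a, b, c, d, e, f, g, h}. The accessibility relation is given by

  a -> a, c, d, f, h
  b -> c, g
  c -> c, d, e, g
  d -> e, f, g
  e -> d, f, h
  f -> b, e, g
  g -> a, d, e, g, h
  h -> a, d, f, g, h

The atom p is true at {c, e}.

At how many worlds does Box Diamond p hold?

a: successors {a, c, d, f, h}; Diamond p there: a:T, c:T, d:T, f:T, h:F. ✗
b: successors {c, g}; Diamond p there: c:T, g:T. ✓
c: successors {c, d, e, g}; Diamond p there: c:T, d:T, e:F, g:T. ✗
d: successors {e, f, g}; Diamond p there: e:F, f:T, g:T. ✗
e: successors {d, f, h}; Diamond p there: d:T, f:T, h:F. ✗
f: successors {b, e, g}; Diamond p there: b:T, e:F, g:T. ✗
g: successors {a, d, e, g, h}; Diamond p there: a:T, d:T, e:F, g:T, h:F. ✗
h: successors {a, d, f, g, h}; Diamond p there: a:T, d:T, f:T, g:T, h:F. ✗
Satisfying worlds: {b}.

1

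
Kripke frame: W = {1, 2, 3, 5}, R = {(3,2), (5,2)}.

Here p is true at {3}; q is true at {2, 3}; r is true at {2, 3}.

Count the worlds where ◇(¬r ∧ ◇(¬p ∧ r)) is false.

4

1: no successors, so ◇(¬r ∧ ◇(¬p ∧ r)) fails. ✗
2: no successors, so ◇(¬r ∧ ◇(¬p ∧ r)) fails. ✗
3: successors {2}; ¬r ∧ ◇(¬p ∧ r) there: 2:F. ✗
5: successors {2}; ¬r ∧ ◇(¬p ∧ r) there: 2:F. ✗
Satisfying worlds: ∅.
So ◇(¬r ∧ ◇(¬p ∧ r)) fails at the other 4 worlds.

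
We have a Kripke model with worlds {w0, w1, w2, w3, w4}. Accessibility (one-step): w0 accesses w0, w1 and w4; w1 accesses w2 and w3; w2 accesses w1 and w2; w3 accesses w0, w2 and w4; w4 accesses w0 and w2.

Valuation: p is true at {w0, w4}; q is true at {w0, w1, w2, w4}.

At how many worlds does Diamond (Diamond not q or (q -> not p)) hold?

5

w0: successors {w0, w1, w4}; Diamond not q or (q -> not p) there: w0:F, w1:T, w4:F. ✓
w1: successors {w2, w3}; Diamond not q or (q -> not p) there: w2:T, w3:T. ✓
w2: successors {w1, w2}; Diamond not q or (q -> not p) there: w1:T, w2:T. ✓
w3: successors {w0, w2, w4}; Diamond not q or (q -> not p) there: w0:F, w2:T, w4:F. ✓
w4: successors {w0, w2}; Diamond not q or (q -> not p) there: w0:F, w2:T. ✓
Satisfying worlds: {w0, w1, w2, w3, w4}.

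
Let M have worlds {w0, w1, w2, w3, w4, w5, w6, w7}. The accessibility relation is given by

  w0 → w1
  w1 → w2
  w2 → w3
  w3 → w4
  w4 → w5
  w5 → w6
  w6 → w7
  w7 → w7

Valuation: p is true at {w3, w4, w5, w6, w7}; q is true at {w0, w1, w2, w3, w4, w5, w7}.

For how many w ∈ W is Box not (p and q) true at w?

3

w0: successors {w1}; not (p and q) there: w1:T. ✓
w1: successors {w2}; not (p and q) there: w2:T. ✓
w2: successors {w3}; not (p and q) there: w3:F. ✗
w3: successors {w4}; not (p and q) there: w4:F. ✗
w4: successors {w5}; not (p and q) there: w5:F. ✗
w5: successors {w6}; not (p and q) there: w6:T. ✓
w6: successors {w7}; not (p and q) there: w7:F. ✗
w7: successors {w7}; not (p and q) there: w7:F. ✗
Satisfying worlds: {w0, w1, w5}.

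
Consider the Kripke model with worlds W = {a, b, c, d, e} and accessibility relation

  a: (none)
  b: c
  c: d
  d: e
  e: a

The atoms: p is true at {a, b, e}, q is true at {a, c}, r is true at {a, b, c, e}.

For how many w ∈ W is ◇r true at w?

a: no successors, so ◇r fails. ✗
b: successors {c}; r there: c:T. ✓
c: successors {d}; r there: d:F. ✗
d: successors {e}; r there: e:T. ✓
e: successors {a}; r there: a:T. ✓
Satisfying worlds: {b, d, e}.

3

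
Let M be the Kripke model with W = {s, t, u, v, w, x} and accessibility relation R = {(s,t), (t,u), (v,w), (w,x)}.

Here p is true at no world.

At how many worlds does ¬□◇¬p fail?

4

s: □◇¬p is T. ✗
t: □◇¬p is F. ✓
u: □◇¬p is T. ✗
v: □◇¬p is T. ✗
w: □◇¬p is F. ✓
x: □◇¬p is T. ✗
Satisfying worlds: {t, w}.
So ¬□◇¬p fails at the other 4 worlds.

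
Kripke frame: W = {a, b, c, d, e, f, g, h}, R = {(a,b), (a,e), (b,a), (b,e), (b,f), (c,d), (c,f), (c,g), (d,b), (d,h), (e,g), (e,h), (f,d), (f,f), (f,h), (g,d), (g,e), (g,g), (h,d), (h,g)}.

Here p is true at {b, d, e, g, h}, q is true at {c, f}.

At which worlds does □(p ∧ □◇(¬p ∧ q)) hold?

a: successors {b, e}; p ∧ □◇(¬p ∧ q) there: b:F, e:F. ✗
b: successors {a, e, f}; p ∧ □◇(¬p ∧ q) there: a:F, e:F, f:F. ✗
c: successors {d, f, g}; p ∧ □◇(¬p ∧ q) there: d:F, f:F, g:F. ✗
d: successors {b, h}; p ∧ □◇(¬p ∧ q) there: b:F, h:F. ✗
e: successors {g, h}; p ∧ □◇(¬p ∧ q) there: g:F, h:F. ✗
f: successors {d, f, h}; p ∧ □◇(¬p ∧ q) there: d:F, f:F, h:F. ✗
g: successors {d, e, g}; p ∧ □◇(¬p ∧ q) there: d:F, e:F, g:F. ✗
h: successors {d, g}; p ∧ □◇(¬p ∧ q) there: d:F, g:F. ✗

∅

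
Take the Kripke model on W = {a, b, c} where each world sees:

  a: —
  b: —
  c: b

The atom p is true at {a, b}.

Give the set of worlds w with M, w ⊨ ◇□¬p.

{c}

a: no successors, so ◇□¬p fails. ✗
b: no successors, so ◇□¬p fails. ✗
c: successors {b}; □¬p there: b:T. ✓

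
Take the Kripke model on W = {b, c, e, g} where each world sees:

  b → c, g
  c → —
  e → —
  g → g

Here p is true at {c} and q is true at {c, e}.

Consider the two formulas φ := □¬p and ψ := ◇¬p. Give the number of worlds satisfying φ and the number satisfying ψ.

For □¬p:
b: successors {c, g}; ¬p there: c:F, g:T. ✗
c: no successors, so □¬p holds vacuously. ✓
e: no successors, so □¬p holds vacuously. ✓
g: successors {g}; ¬p there: g:T. ✓
— 3 worlds.
For ◇¬p:
b: successors {c, g}; ¬p there: c:F, g:T. ✓
c: no successors, so ◇¬p fails. ✗
e: no successors, so ◇¬p fails. ✗
g: successors {g}; ¬p there: g:T. ✓
— 2 worlds.

3 and 2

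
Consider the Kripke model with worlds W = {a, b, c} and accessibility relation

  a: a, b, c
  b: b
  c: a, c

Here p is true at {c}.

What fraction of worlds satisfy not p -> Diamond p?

2/3

a: not p is T, Diamond p is T. ✓
b: not p is T, Diamond p is F. ✗
c: not p is F, Diamond p is T. ✓
That's 2 of 3 worlds, so 2/3.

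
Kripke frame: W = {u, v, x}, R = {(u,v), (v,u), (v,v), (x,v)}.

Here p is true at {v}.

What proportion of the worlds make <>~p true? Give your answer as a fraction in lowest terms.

1/3

u: successors {v}; ~p there: v:F. ✗
v: successors {u, v}; ~p there: u:T, v:F. ✓
x: successors {v}; ~p there: v:F. ✗
That's 1 of 3 worlds, so 1/3.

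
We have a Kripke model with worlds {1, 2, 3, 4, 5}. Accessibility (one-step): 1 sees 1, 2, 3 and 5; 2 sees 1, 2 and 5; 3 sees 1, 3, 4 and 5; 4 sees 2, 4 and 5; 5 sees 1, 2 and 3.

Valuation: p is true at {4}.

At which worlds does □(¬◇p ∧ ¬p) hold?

1: successors {1, 2, 3, 5}; ¬◇p ∧ ¬p there: 1:T, 2:T, 3:F, 5:T. ✗
2: successors {1, 2, 5}; ¬◇p ∧ ¬p there: 1:T, 2:T, 5:T. ✓
3: successors {1, 3, 4, 5}; ¬◇p ∧ ¬p there: 1:T, 3:F, 4:F, 5:T. ✗
4: successors {2, 4, 5}; ¬◇p ∧ ¬p there: 2:T, 4:F, 5:T. ✗
5: successors {1, 2, 3}; ¬◇p ∧ ¬p there: 1:T, 2:T, 3:F. ✗

{2}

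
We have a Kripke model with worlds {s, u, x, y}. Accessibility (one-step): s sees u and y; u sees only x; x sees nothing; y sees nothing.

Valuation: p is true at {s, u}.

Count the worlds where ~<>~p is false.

2

s: <>~p is T. ✗
u: <>~p is T. ✗
x: <>~p is F. ✓
y: <>~p is F. ✓
Satisfying worlds: {x, y}.
So ~<>~p fails at the other 2 worlds.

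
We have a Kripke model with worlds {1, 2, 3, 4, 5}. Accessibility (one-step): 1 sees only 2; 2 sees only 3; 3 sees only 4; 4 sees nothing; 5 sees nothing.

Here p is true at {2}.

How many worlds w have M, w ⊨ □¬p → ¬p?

4

1: □¬p is F, ¬p is T. ✓
2: □¬p is T, ¬p is F. ✗
3: □¬p is T, ¬p is T. ✓
4: □¬p is T, ¬p is T. ✓
5: □¬p is T, ¬p is T. ✓
Satisfying worlds: {1, 3, 4, 5}.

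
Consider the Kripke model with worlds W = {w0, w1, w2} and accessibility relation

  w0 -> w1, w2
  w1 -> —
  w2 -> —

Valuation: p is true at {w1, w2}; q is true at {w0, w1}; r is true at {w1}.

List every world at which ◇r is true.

{w0}

w0: successors {w1, w2}; r there: w1:T, w2:F. ✓
w1: no successors, so ◇r fails. ✗
w2: no successors, so ◇r fails. ✗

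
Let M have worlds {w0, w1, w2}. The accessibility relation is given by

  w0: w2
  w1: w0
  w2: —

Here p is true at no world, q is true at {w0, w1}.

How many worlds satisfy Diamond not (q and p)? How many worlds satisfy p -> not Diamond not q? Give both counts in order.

2 and 3

For Diamond not (q and p):
w0: successors {w2}; not (q and p) there: w2:T. ✓
w1: successors {w0}; not (q and p) there: w0:T. ✓
w2: no successors, so Diamond not (q and p) fails. ✗
— 2 worlds.
For p -> not Diamond not q:
w0: p is F, not Diamond not q is F. ✓
w1: p is F, not Diamond not q is T. ✓
w2: p is F, not Diamond not q is T. ✓
— 3 worlds.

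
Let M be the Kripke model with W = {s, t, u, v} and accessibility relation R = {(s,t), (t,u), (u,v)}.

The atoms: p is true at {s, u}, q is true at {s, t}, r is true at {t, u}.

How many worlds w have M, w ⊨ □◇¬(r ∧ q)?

3

s: successors {t}; ◇¬(r ∧ q) there: t:T. ✓
t: successors {u}; ◇¬(r ∧ q) there: u:T. ✓
u: successors {v}; ◇¬(r ∧ q) there: v:F. ✗
v: no successors, so □◇¬(r ∧ q) holds vacuously. ✓
Satisfying worlds: {s, t, v}.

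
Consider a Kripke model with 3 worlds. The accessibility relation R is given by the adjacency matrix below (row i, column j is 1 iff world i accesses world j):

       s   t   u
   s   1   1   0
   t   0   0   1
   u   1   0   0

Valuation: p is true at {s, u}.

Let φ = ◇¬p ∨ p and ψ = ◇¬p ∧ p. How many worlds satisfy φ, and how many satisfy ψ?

For ◇¬p ∨ p:
s: ◇¬p is T, p is T. ✓
t: ◇¬p is F, p is F. ✗
u: ◇¬p is F, p is T. ✓
— 2 worlds.
For ◇¬p ∧ p:
s: ◇¬p is T, p is T. ✓
t: ◇¬p is F, p is F. ✗
u: ◇¬p is F, p is T. ✗
— 1 world.

2 and 1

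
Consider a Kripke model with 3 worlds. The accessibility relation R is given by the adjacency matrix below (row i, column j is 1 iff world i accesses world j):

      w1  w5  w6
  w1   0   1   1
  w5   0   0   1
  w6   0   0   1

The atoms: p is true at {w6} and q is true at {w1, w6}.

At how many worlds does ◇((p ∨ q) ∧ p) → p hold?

1

w1: ◇((p ∨ q) ∧ p) is T, p is F. ✗
w5: ◇((p ∨ q) ∧ p) is T, p is F. ✗
w6: ◇((p ∨ q) ∧ p) is T, p is T. ✓
Satisfying worlds: {w6}.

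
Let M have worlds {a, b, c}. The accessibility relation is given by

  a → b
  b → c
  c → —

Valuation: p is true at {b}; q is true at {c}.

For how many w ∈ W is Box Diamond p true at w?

a: successors {b}; Diamond p there: b:F. ✗
b: successors {c}; Diamond p there: c:F. ✗
c: no successors, so Box Diamond p holds vacuously. ✓
Satisfying worlds: {c}.

1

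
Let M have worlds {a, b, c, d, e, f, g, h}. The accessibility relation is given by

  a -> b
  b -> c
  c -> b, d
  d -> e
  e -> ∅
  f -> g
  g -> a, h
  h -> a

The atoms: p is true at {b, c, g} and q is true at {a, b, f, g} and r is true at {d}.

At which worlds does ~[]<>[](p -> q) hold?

a: []<>[](p -> q) is T. ✗
b: []<>[](p -> q) is T. ✗
c: []<>[](p -> q) is T. ✗
d: []<>[](p -> q) is F. ✓
e: []<>[](p -> q) is T. ✗
f: []<>[](p -> q) is T. ✗
g: []<>[](p -> q) is F. ✓
h: []<>[](p -> q) is F. ✓

{d, g, h}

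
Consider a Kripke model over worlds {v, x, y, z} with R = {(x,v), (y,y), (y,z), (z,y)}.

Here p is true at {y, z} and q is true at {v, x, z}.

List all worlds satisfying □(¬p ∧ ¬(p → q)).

v: no successors, so □(¬p ∧ ¬(p → q)) holds vacuously. ✓
x: successors {v}; ¬p ∧ ¬(p → q) there: v:F. ✗
y: successors {y, z}; ¬p ∧ ¬(p → q) there: y:F, z:F. ✗
z: successors {y}; ¬p ∧ ¬(p → q) there: y:F. ✗

{v}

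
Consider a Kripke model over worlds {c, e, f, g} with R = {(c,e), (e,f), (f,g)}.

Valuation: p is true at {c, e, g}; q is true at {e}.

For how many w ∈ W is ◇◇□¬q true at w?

c: successors {e}; ◇□¬q there: e:T. ✓
e: successors {f}; ◇□¬q there: f:T. ✓
f: successors {g}; ◇□¬q there: g:F. ✗
g: no successors, so ◇◇□¬q fails. ✗
Satisfying worlds: {c, e}.

2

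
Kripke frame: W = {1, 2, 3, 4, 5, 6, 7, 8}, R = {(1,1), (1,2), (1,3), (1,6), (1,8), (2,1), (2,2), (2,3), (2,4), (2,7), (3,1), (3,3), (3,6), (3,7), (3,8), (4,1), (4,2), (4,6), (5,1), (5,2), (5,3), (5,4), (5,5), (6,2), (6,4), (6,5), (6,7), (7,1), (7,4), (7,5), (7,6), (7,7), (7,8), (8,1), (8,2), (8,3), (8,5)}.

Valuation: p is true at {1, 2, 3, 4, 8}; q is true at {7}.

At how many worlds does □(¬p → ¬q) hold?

4

1: successors {1, 2, 3, 6, 8}; ¬p → ¬q there: 1:T, 2:T, 3:T, 6:T, 8:T. ✓
2: successors {1, 2, 3, 4, 7}; ¬p → ¬q there: 1:T, 2:T, 3:T, 4:T, 7:F. ✗
3: successors {1, 3, 6, 7, 8}; ¬p → ¬q there: 1:T, 3:T, 6:T, 7:F, 8:T. ✗
4: successors {1, 2, 6}; ¬p → ¬q there: 1:T, 2:T, 6:T. ✓
5: successors {1, 2, 3, 4, 5}; ¬p → ¬q there: 1:T, 2:T, 3:T, 4:T, 5:T. ✓
6: successors {2, 4, 5, 7}; ¬p → ¬q there: 2:T, 4:T, 5:T, 7:F. ✗
7: successors {1, 4, 5, 6, 7, 8}; ¬p → ¬q there: 1:T, 4:T, 5:T, 6:T, 7:F, 8:T. ✗
8: successors {1, 2, 3, 5}; ¬p → ¬q there: 1:T, 2:T, 3:T, 5:T. ✓
Satisfying worlds: {1, 4, 5, 8}.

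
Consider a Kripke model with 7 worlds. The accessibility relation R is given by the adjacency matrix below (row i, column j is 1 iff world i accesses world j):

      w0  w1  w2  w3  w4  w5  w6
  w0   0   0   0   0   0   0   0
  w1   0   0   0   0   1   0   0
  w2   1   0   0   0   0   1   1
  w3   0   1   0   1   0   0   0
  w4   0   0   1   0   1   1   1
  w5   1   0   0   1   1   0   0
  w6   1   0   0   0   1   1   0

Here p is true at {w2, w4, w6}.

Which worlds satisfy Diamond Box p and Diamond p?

{w2, w5, w6}

w0: Diamond Box p is F, Diamond p is F. ✗
w1: Diamond Box p is F, Diamond p is T. ✗
w2: Diamond Box p is T, Diamond p is T. ✓
w3: Diamond Box p is T, Diamond p is F. ✗
w4: Diamond Box p is F, Diamond p is T. ✗
w5: Diamond Box p is T, Diamond p is T. ✓
w6: Diamond Box p is T, Diamond p is T. ✓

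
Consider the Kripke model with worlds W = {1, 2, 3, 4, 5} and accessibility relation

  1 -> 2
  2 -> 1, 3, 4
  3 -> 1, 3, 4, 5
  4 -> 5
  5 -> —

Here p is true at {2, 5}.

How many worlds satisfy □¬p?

1: successors {2}; ¬p there: 2:F. ✗
2: successors {1, 3, 4}; ¬p there: 1:T, 3:T, 4:T. ✓
3: successors {1, 3, 4, 5}; ¬p there: 1:T, 3:T, 4:T, 5:F. ✗
4: successors {5}; ¬p there: 5:F. ✗
5: no successors, so □¬p holds vacuously. ✓
Satisfying worlds: {2, 5}.

2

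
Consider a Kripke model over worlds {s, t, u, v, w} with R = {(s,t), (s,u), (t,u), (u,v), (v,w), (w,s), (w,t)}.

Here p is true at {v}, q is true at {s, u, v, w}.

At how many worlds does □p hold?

s: successors {t, u}; p there: t:F, u:F. ✗
t: successors {u}; p there: u:F. ✗
u: successors {v}; p there: v:T. ✓
v: successors {w}; p there: w:F. ✗
w: successors {s, t}; p there: s:F, t:F. ✗
Satisfying worlds: {u}.

1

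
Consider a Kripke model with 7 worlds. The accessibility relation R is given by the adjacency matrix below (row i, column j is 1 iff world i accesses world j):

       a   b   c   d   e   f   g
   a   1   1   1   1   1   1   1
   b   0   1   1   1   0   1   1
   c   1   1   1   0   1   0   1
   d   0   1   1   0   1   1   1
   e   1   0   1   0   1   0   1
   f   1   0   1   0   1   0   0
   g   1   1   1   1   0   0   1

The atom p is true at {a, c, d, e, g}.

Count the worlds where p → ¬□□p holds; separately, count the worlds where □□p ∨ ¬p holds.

For p → ¬□□p:
a: p is T, ¬□□p is T. ✓
b: p is F, ¬□□p is T. ✓
c: p is T, ¬□□p is T. ✓
d: p is T, ¬□□p is T. ✓
e: p is T, ¬□□p is T. ✓
f: p is F, ¬□□p is T. ✓
g: p is T, ¬□□p is T. ✓
— 7 worlds.
For □□p ∨ ¬p:
a: □□p is F, ¬p is F. ✗
b: □□p is F, ¬p is T. ✓
c: □□p is F, ¬p is F. ✗
d: □□p is F, ¬p is F. ✗
e: □□p is F, ¬p is F. ✗
f: □□p is F, ¬p is T. ✓
g: □□p is F, ¬p is F. ✗
— 2 worlds.

7 and 2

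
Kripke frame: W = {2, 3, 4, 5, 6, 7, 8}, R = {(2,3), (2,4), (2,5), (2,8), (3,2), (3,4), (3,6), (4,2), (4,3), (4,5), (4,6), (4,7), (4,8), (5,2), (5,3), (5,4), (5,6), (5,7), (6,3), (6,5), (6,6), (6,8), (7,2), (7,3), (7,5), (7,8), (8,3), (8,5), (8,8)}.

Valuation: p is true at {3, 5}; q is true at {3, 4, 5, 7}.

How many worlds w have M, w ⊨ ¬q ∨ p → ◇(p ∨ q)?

7

2: ¬q ∨ p is T, ◇(p ∨ q) is T. ✓
3: ¬q ∨ p is T, ◇(p ∨ q) is T. ✓
4: ¬q ∨ p is F, ◇(p ∨ q) is T. ✓
5: ¬q ∨ p is T, ◇(p ∨ q) is T. ✓
6: ¬q ∨ p is T, ◇(p ∨ q) is T. ✓
7: ¬q ∨ p is F, ◇(p ∨ q) is T. ✓
8: ¬q ∨ p is T, ◇(p ∨ q) is T. ✓
Satisfying worlds: {2, 3, 4, 5, 6, 7, 8}.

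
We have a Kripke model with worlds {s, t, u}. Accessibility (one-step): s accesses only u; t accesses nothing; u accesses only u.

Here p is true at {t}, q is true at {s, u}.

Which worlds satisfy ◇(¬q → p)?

s: successors {u}; ¬q → p there: u:T. ✓
t: no successors, so ◇(¬q → p) fails. ✗
u: successors {u}; ¬q → p there: u:T. ✓

{s, u}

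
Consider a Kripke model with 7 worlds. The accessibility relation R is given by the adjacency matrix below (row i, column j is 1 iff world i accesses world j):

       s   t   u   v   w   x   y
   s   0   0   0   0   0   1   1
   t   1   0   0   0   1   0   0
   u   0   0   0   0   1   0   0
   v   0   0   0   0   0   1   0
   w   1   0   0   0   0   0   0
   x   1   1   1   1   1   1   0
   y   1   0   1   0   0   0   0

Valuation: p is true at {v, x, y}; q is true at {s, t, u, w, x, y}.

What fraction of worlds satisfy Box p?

2/7

s: successors {x, y}; p there: x:T, y:T. ✓
t: successors {s, w}; p there: s:F, w:F. ✗
u: successors {w}; p there: w:F. ✗
v: successors {x}; p there: x:T. ✓
w: successors {s}; p there: s:F. ✗
x: successors {s, t, u, v, w, x}; p there: s:F, t:F, u:F, v:T, w:F, x:T. ✗
y: successors {s, u}; p there: s:F, u:F. ✗
That's 2 of 7 worlds, so 2/7.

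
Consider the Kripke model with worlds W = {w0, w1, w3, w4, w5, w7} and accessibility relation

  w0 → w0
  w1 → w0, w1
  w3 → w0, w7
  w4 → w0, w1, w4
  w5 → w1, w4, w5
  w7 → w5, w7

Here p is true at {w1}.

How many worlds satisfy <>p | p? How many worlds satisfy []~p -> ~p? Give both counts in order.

3 and 6

For <>p | p:
w0: <>p is F, p is F. ✗
w1: <>p is T, p is T. ✓
w3: <>p is F, p is F. ✗
w4: <>p is T, p is F. ✓
w5: <>p is T, p is F. ✓
w7: <>p is F, p is F. ✗
— 3 worlds.
For []~p -> ~p:
w0: []~p is T, ~p is T. ✓
w1: []~p is F, ~p is F. ✓
w3: []~p is T, ~p is T. ✓
w4: []~p is F, ~p is T. ✓
w5: []~p is F, ~p is T. ✓
w7: []~p is T, ~p is T. ✓
— 6 worlds.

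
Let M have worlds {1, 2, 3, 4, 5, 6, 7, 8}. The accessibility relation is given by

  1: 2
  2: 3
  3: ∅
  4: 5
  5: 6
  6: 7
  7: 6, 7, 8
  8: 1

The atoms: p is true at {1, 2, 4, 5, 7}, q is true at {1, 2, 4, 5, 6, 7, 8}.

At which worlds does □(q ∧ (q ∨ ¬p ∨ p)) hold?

1: successors {2}; q ∧ (q ∨ ¬p ∨ p) there: 2:T. ✓
2: successors {3}; q ∧ (q ∨ ¬p ∨ p) there: 3:F. ✗
3: no successors, so □(q ∧ (q ∨ ¬p ∨ p)) holds vacuously. ✓
4: successors {5}; q ∧ (q ∨ ¬p ∨ p) there: 5:T. ✓
5: successors {6}; q ∧ (q ∨ ¬p ∨ p) there: 6:T. ✓
6: successors {7}; q ∧ (q ∨ ¬p ∨ p) there: 7:T. ✓
7: successors {6, 7, 8}; q ∧ (q ∨ ¬p ∨ p) there: 6:T, 7:T, 8:T. ✓
8: successors {1}; q ∧ (q ∨ ¬p ∨ p) there: 1:T. ✓

{1, 3, 4, 5, 6, 7, 8}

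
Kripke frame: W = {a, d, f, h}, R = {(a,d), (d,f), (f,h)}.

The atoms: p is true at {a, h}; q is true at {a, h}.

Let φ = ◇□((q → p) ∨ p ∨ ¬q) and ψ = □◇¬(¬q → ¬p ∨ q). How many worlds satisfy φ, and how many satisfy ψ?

3 and 1

For ◇□((q → p) ∨ p ∨ ¬q):
a: successors {d}; □((q → p) ∨ p ∨ ¬q) there: d:T. ✓
d: successors {f}; □((q → p) ∨ p ∨ ¬q) there: f:T. ✓
f: successors {h}; □((q → p) ∨ p ∨ ¬q) there: h:T. ✓
h: no successors, so ◇□((q → p) ∨ p ∨ ¬q) fails. ✗
— 3 worlds.
For □◇¬(¬q → ¬p ∨ q):
a: successors {d}; ◇¬(¬q → ¬p ∨ q) there: d:F. ✗
d: successors {f}; ◇¬(¬q → ¬p ∨ q) there: f:F. ✗
f: successors {h}; ◇¬(¬q → ¬p ∨ q) there: h:F. ✗
h: no successors, so □◇¬(¬q → ¬p ∨ q) holds vacuously. ✓
— 1 world.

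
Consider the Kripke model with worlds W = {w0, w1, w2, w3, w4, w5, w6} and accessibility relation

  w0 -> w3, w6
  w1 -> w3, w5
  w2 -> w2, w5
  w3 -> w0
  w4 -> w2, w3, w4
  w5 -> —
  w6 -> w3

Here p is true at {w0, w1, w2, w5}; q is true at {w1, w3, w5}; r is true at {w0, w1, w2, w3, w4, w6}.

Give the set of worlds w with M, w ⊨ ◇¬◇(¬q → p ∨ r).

{w1, w2}

w0: successors {w3, w6}; ¬◇(¬q → p ∨ r) there: w3:F, w6:F. ✗
w1: successors {w3, w5}; ¬◇(¬q → p ∨ r) there: w3:F, w5:T. ✓
w2: successors {w2, w5}; ¬◇(¬q → p ∨ r) there: w2:F, w5:T. ✓
w3: successors {w0}; ¬◇(¬q → p ∨ r) there: w0:F. ✗
w4: successors {w2, w3, w4}; ¬◇(¬q → p ∨ r) there: w2:F, w3:F, w4:F. ✗
w5: no successors, so ◇¬◇(¬q → p ∨ r) fails. ✗
w6: successors {w3}; ¬◇(¬q → p ∨ r) there: w3:F. ✗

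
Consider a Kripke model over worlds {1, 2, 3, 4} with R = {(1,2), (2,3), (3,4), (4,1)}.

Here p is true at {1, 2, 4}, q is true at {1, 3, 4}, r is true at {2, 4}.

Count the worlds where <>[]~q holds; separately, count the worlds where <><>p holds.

For <>[]~q:
1: successors {2}; []~q there: 2:F. ✗
2: successors {3}; []~q there: 3:F. ✗
3: successors {4}; []~q there: 4:F. ✗
4: successors {1}; []~q there: 1:T. ✓
— 1 world.
For <><>p:
1: successors {2}; <>p there: 2:F. ✗
2: successors {3}; <>p there: 3:T. ✓
3: successors {4}; <>p there: 4:T. ✓
4: successors {1}; <>p there: 1:T. ✓
— 3 worlds.

1 and 3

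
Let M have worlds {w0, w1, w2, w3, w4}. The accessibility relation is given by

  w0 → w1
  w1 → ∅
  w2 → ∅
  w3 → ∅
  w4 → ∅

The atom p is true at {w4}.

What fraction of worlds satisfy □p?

4/5

w0: successors {w1}; p there: w1:F. ✗
w1: no successors, so □p holds vacuously. ✓
w2: no successors, so □p holds vacuously. ✓
w3: no successors, so □p holds vacuously. ✓
w4: no successors, so □p holds vacuously. ✓
That's 4 of 5 worlds, so 4/5.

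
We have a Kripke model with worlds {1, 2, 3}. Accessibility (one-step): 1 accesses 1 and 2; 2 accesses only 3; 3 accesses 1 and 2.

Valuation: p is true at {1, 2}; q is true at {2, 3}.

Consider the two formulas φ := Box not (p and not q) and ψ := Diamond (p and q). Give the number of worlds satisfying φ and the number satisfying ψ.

For Box not (p and not q):
1: successors {1, 2}; not (p and not q) there: 1:F, 2:T. ✗
2: successors {3}; not (p and not q) there: 3:T. ✓
3: successors {1, 2}; not (p and not q) there: 1:F, 2:T. ✗
— 1 world.
For Diamond (p and q):
1: successors {1, 2}; p and q there: 1:F, 2:T. ✓
2: successors {3}; p and q there: 3:F. ✗
3: successors {1, 2}; p and q there: 1:F, 2:T. ✓
— 2 worlds.

1 and 2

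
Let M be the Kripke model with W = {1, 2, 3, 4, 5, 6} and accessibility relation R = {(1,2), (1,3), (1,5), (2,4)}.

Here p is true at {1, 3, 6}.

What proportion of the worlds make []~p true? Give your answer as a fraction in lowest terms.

5/6

1: successors {2, 3, 5}; ~p there: 2:T, 3:F, 5:T. ✗
2: successors {4}; ~p there: 4:T. ✓
3: no successors, so []~p holds vacuously. ✓
4: no successors, so []~p holds vacuously. ✓
5: no successors, so []~p holds vacuously. ✓
6: no successors, so []~p holds vacuously. ✓
That's 5 of 6 worlds, so 5/6.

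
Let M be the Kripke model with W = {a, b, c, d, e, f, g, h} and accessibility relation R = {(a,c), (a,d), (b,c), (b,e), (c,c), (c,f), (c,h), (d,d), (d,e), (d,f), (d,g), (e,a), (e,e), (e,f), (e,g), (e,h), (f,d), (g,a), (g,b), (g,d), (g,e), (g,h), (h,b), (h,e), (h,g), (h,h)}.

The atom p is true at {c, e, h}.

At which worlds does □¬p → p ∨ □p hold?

{a, b, c, d, e, g, h}

a: □¬p is F, p ∨ □p is F. ✓
b: □¬p is F, p ∨ □p is T. ✓
c: □¬p is F, p ∨ □p is T. ✓
d: □¬p is F, p ∨ □p is F. ✓
e: □¬p is F, p ∨ □p is T. ✓
f: □¬p is T, p ∨ □p is F. ✗
g: □¬p is F, p ∨ □p is F. ✓
h: □¬p is F, p ∨ □p is T. ✓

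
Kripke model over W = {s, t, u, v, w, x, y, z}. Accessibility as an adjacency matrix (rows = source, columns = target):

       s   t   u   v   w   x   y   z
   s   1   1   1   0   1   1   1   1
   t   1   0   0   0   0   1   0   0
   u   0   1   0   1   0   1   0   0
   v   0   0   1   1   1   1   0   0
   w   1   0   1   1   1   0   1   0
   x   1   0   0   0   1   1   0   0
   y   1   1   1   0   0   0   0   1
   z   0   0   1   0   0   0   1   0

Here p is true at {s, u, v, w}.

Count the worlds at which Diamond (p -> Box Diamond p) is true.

8

s: successors {s, t, u, w, x, y, z}; p -> Box Diamond p there: s:T, t:T, u:T, w:T, x:T, y:T, z:T. ✓
t: successors {s, x}; p -> Box Diamond p there: s:T, x:T. ✓
u: successors {t, v, x}; p -> Box Diamond p there: t:T, v:T, x:T. ✓
v: successors {u, v, w, x}; p -> Box Diamond p there: u:T, v:T, w:T, x:T. ✓
w: successors {s, u, v, w, y}; p -> Box Diamond p there: s:T, u:T, v:T, w:T, y:T. ✓
x: successors {s, w, x}; p -> Box Diamond p there: s:T, w:T, x:T. ✓
y: successors {s, t, u, z}; p -> Box Diamond p there: s:T, t:T, u:T, z:T. ✓
z: successors {u, y}; p -> Box Diamond p there: u:T, y:T. ✓
Satisfying worlds: {s, t, u, v, w, x, y, z}.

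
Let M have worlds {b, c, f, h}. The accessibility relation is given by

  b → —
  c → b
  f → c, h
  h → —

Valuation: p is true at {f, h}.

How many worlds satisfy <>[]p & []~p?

b: <>[]p is F, []~p is T. ✗
c: <>[]p is T, []~p is T. ✓
f: <>[]p is T, []~p is F. ✗
h: <>[]p is F, []~p is T. ✗
Satisfying worlds: {c}.

1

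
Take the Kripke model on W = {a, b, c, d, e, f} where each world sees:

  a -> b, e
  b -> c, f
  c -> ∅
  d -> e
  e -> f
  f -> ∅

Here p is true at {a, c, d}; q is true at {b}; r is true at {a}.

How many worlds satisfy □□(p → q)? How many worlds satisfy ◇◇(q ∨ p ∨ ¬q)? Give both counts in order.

5 and 2

For □□(p → q):
a: successors {b, e}; □(p → q) there: b:F, e:T. ✗
b: successors {c, f}; □(p → q) there: c:T, f:T. ✓
c: no successors, so □□(p → q) holds vacuously. ✓
d: successors {e}; □(p → q) there: e:T. ✓
e: successors {f}; □(p → q) there: f:T. ✓
f: no successors, so □□(p → q) holds vacuously. ✓
— 5 worlds.
For ◇◇(q ∨ p ∨ ¬q):
a: successors {b, e}; ◇(q ∨ p ∨ ¬q) there: b:T, e:T. ✓
b: successors {c, f}; ◇(q ∨ p ∨ ¬q) there: c:F, f:F. ✗
c: no successors, so ◇◇(q ∨ p ∨ ¬q) fails. ✗
d: successors {e}; ◇(q ∨ p ∨ ¬q) there: e:T. ✓
e: successors {f}; ◇(q ∨ p ∨ ¬q) there: f:F. ✗
f: no successors, so ◇◇(q ∨ p ∨ ¬q) fails. ✗
— 2 worlds.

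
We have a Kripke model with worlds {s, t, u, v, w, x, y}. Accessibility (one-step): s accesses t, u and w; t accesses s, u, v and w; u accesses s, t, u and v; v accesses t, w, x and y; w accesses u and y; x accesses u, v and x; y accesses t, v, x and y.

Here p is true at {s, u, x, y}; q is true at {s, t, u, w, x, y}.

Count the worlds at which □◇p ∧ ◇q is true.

7

s: □◇p is T, ◇q is T. ✓
t: □◇p is T, ◇q is T. ✓
u: □◇p is T, ◇q is T. ✓
v: □◇p is T, ◇q is T. ✓
w: □◇p is T, ◇q is T. ✓
x: □◇p is T, ◇q is T. ✓
y: □◇p is T, ◇q is T. ✓
Satisfying worlds: {s, t, u, v, w, x, y}.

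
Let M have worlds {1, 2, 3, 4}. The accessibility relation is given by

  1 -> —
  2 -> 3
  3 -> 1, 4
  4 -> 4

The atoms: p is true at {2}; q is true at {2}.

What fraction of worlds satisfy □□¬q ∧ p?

1: □□¬q is T, p is F. ✗
2: □□¬q is T, p is T. ✓
3: □□¬q is T, p is F. ✗
4: □□¬q is T, p is F. ✗
That's 1 of 4 worlds, so 1/4.

1/4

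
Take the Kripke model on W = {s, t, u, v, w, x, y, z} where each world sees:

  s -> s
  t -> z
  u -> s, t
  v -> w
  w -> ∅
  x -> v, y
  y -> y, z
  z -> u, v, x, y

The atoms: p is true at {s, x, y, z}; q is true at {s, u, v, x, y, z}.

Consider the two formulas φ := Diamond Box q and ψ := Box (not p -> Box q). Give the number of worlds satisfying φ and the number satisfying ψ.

7 and 6

For Diamond Box q:
s: successors {s}; Box q there: s:T. ✓
t: successors {z}; Box q there: z:T. ✓
u: successors {s, t}; Box q there: s:T, t:T. ✓
v: successors {w}; Box q there: w:T. ✓
w: no successors, so Diamond Box q fails. ✗
x: successors {v, y}; Box q there: v:F, y:T. ✓
y: successors {y, z}; Box q there: y:T, z:T. ✓
z: successors {u, v, x, y}; Box q there: u:F, v:F, x:T, y:T. ✓
— 7 worlds.
For Box (not p -> Box q):
s: successors {s}; not p -> Box q there: s:T. ✓
t: successors {z}; not p -> Box q there: z:T. ✓
u: successors {s, t}; not p -> Box q there: s:T, t:T. ✓
v: successors {w}; not p -> Box q there: w:T. ✓
w: no successors, so Box (not p -> Box q) holds vacuously. ✓
x: successors {v, y}; not p -> Box q there: v:F, y:T. ✗
y: successors {y, z}; not p -> Box q there: y:T, z:T. ✓
z: successors {u, v, x, y}; not p -> Box q there: u:F, v:F, x:T, y:T. ✗
— 6 worlds.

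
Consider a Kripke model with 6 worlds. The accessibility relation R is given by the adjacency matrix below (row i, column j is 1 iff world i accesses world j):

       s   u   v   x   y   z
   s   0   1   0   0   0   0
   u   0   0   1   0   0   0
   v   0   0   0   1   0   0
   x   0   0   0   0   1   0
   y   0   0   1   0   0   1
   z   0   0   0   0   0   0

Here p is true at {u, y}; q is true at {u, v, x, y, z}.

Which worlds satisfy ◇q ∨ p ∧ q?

{s, u, v, x, y}

s: ◇q is T, p ∧ q is F. ✓
u: ◇q is T, p ∧ q is T. ✓
v: ◇q is T, p ∧ q is F. ✓
x: ◇q is T, p ∧ q is F. ✓
y: ◇q is T, p ∧ q is T. ✓
z: ◇q is F, p ∧ q is F. ✗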